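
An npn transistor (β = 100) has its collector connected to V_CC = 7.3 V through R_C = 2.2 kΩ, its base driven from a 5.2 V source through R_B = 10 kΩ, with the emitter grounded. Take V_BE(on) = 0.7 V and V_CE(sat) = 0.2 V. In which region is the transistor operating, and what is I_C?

Assume active: I_B = (5.2 − 0.7)/10 = 0.45 mA, giving I_C = β·I_B = 45 mA.
But then V_CE = 7.3 − 45×2.2 = -91.7 V < V_CE(sat) = 0.2 V — impossible in the active region.
So the transistor is saturated. With V_CE = 0.2 V, I_C = (V_CC − 0.2)/R_C = 7.1/2.2 = 3.23 mA.
Check: β·I_B = 45 mA > I_C = 3.23 mA, confirming saturation.

saturation; I_C ≈ 3.2 mA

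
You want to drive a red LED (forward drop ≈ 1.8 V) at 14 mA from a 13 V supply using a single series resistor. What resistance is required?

The resistor drops V_S − V_D = 13 − 1.8 = 11.2 V at 14 mA.
R = 11.2 V / 14 mA = 0.8 kΩ.

R ≈ 0.8 kΩ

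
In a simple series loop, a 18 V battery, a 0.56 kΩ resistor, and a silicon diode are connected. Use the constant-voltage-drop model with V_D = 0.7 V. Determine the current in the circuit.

I ≈ 31 mA

KVL around the loop: 18 = V_D + I·R = 0.7 + I × 0.56 kΩ.
So I = (18 − 0.7) / 0.56 kΩ = 17.3 / 0.56 = 30.9 mA.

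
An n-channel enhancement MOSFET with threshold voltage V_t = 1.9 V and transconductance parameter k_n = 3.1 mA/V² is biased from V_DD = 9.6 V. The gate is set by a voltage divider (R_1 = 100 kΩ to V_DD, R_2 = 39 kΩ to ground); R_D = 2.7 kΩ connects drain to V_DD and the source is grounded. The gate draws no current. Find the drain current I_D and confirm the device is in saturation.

I_D ≈ 0.98 mA

V_G = V_DD·R_2/(R_1+R_2) = 9.6×39/139 = 2.69 V. With the source grounded, V_GS = V_G = 2.69 V.
Assume saturation: I_D = (k_n/2)(V_GS − V_t)² = (3.1/2)×(2.69 − 1.9)² = 1.55×0.794² = 0.976 mA.
V_DS = V_DD − I_D·R_D = 9.6 − 0.976×2.7 = 6.96 V.
Saturation requires V_DS ≥ V_GS − V_t = 0.794 V; 6.96 ≥ 0.794 ✓.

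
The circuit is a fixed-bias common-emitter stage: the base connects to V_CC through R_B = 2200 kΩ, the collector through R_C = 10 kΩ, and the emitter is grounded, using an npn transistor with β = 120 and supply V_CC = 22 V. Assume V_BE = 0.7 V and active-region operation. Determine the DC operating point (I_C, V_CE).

I_C ≈ 1.2 mA, V_CE ≈ 10 V

Base loop: V_CC = I_B·R_B + V_BE, so I_B = (22 − 0.7)/2200 kΩ = 0.00968 mA.
In the active region I_C = β·I_B = 120 × 0.00968 = 1.16 mA.
Collector loop: V_CE = V_CC − I_C·R_C = 22 − 1.16×10 = 10.4 V.
Since V_CE = 10.4 V > V_CE(sat) ≈ 0.2 V, the transistor is in the active region as assumed.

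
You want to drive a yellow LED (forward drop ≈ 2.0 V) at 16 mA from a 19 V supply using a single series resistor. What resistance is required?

The resistor drops V_S − V_D = 19 − 2.0 = 17 V at 16 mA.
R = 17 V / 16 mA = 1.06 kΩ.

R ≈ 1.1 kΩ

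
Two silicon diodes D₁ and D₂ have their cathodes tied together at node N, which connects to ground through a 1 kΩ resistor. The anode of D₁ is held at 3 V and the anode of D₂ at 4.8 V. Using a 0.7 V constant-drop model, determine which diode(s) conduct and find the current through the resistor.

Assume both conduct. Then node N would need to be at both 3−0.7 = 2.3 V and 4.8−0.7 = 4.1 V, which is impossible.
Assume only D₂ conducts: V_N = 4.8 − 0.7 = 4.1 V, so I_R = 4.1/1 = 4.1 mA.
Check D₁: its anode-to-cathode voltage is 3 − 4.1 = -1.1 V < 0.7 V, so it is off. The assumption is consistent.

Only D₂ conducts; I_R ≈ 4.1 mA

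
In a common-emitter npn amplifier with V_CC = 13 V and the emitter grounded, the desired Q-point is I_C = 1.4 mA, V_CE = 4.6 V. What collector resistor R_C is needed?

R_C ≈ 6 kΩ

Collector loop: V_CC = I_C·R_C + V_CE.
R_C = (V_CC − V_CE)/I_C = (13 − 4.6)/1.4 = 6 kΩ.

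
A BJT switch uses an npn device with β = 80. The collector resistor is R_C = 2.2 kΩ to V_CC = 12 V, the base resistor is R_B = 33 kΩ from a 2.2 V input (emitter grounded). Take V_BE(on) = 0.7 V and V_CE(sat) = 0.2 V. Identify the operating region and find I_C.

Assume active. Base-emitter loop: I_B = (V_BB − V_BE)/R_B = (2.2 − 0.7)/33 = 0.0455 mA.
I_C = β·I_B = 80×0.0455 = 3.64 mA.
V_CE = V_CC − I_C·R_C = 12 − 3.64×2.2 = 4 V > V_CE(sat), so the active-region assumption holds.

active; I_C ≈ 3.6 mA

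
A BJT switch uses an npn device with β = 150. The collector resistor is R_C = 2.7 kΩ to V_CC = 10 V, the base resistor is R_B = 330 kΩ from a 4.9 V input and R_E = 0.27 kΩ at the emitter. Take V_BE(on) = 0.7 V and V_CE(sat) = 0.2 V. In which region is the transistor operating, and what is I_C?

active; I_C ≈ 1.7 mA

Assume active. Base-emitter loop: I_B = (V_BB − V_BE)/(R_B + (β+1)R_E) = (4.9 − 0.7)/(330 + 151×0.27) = 0.0113 mA.
I_C = β·I_B = 150×0.0113 = 1.7 mA.
V_CE = V_CC − I_C·R_C − I_E·R_E = 10 − 1.7×2.7 − 1.71×0.27 = 4.95 V > V_CE(sat), so the active-region assumption holds.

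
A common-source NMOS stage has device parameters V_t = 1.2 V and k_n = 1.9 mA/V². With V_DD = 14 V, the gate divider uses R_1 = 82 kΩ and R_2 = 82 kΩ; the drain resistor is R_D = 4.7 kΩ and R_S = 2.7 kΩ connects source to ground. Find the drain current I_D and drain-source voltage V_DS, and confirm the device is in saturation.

V_G = V_DD·R_2/(R_1+R_2) = 14×82/164 = 7 V.
Assume saturation: I_D = (k_n/2)(V_GS − V_t)² with V_GS = V_G − I_D·R_S = 7 − 2.7·I_D.
Substituting gives 6.93·I_D² − 30.8·I_D + 32 = 0, with roots I_D = 1.66 or 2.78 mA.
The root I_D = 2.78 mA gives V_GS = -0.511 V ≤ V_t, so take I_D = 1.66 mA.
Then V_GS = 2.52 V and V_DS = V_DD − I_D(R_D+R_S) = 14 − 1.66×7.4 = 1.73 V.
Saturation requires V_DS ≥ V_GS − V_t = 1.32 V; 1.73 ≥ 1.32 ✓.

I_D ≈ 1.7 mA, V_DS ≈ 1.7 V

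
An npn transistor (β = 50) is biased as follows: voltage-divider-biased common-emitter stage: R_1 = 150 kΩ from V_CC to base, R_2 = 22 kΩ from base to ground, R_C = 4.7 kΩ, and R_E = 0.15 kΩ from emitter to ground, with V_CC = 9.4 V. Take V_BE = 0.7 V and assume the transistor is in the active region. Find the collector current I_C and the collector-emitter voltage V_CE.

I_C ≈ 0.94 mA, V_CE ≈ 4.9 V

Thevenize the base divider: V_Th = V_CC·R_2/(R_1+R_2) = 9.4×22/172 = 1.2 V, R_Th = R_1‖R_2 = 19.2 kΩ.
Base-emitter loop: V_Th = I_B·R_Th + V_BE + (β+1)I_B·R_E, so I_B = (1.2 − 0.7) / (19.2 + 51×0.15) = 0.0187 mA.
I_C = β·I_B = 50×0.0187 = 0.936 mA, and I_E = (β+1)I_B = 0.955 mA.
V_CE = V_CC − I_C·R_C − I_E·R_E = 9.4 − 0.936×4.7 − 0.955×0.15 = 4.86 V.
V_CE = 4.86 V > 0.2 V confirms active-region operation.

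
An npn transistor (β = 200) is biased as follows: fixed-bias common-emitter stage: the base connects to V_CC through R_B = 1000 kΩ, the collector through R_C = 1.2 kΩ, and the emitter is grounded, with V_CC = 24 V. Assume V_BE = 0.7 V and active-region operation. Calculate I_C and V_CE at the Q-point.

I_C ≈ 4.7 mA, V_CE ≈ 18 V

Base loop: V_CC = I_B·R_B + V_BE, so I_B = (24 − 0.7)/1000 kΩ = 0.0233 mA.
In the active region I_C = β·I_B = 200 × 0.0233 = 4.66 mA.
Collector loop: V_CE = V_CC − I_C·R_C = 24 − 4.66×1.2 = 18.4 V.
Since V_CE = 18.4 V > V_CE(sat) ≈ 0.2 V, the transistor is in the active region as assumed.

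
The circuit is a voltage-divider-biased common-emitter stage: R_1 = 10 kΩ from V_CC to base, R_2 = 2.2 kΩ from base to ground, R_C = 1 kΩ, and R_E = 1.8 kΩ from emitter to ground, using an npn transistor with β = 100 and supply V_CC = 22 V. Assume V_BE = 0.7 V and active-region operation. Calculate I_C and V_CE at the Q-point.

I_C ≈ 1.8 mA, V_CE ≈ 17 V

Thevenize the base divider: V_Th = V_CC·R_2/(R_1+R_2) = 22×2.2/12.2 = 3.97 V, R_Th = R_1‖R_2 = 1.8 kΩ.
Base-emitter loop: V_Th = I_B·R_Th + V_BE + (β+1)I_B·R_E, so I_B = (3.97 − 0.7) / (1.8 + 101×1.8) = 0.0178 mA.
I_C = β·I_B = 100×0.0178 = 1.78 mA, and I_E = (β+1)I_B = 1.8 mA.
V_CE = V_CC − I_C·R_C − I_E·R_E = 22 − 1.78×1 − 1.8×1.8 = 17 V.
V_CE = 17 V > 0.2 V confirms active-region operation.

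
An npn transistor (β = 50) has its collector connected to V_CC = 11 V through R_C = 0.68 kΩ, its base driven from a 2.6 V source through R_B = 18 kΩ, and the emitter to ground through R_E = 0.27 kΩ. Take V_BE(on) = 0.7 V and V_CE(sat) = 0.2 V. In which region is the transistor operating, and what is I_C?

Assume active. Base-emitter loop: I_B = (V_BB − V_BE)/(R_B + (β+1)R_E) = (2.6 − 0.7)/(18 + 51×0.27) = 0.0598 mA.
I_C = β·I_B = 50×0.0598 = 2.99 mA.
V_CE = V_CC − I_C·R_C − I_E·R_E = 11 − 2.99×0.68 − 3.05×0.27 = 8.14 V > V_CE(sat), so the active-region assumption holds.

active; I_C ≈ 3 mA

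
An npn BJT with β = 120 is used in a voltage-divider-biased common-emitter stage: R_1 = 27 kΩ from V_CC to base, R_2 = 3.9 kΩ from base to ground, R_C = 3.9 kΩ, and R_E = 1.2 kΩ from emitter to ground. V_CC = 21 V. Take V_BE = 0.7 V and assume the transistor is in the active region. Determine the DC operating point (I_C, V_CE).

Thevenize the base divider: V_Th = V_CC·R_2/(R_1+R_2) = 21×3.9/30.9 = 2.65 V, R_Th = R_1‖R_2 = 3.41 kΩ.
Base-emitter loop: V_Th = I_B·R_Th + V_BE + (β+1)I_B·R_E, so I_B = (2.65 − 0.7) / (3.41 + 121×1.2) = 0.0131 mA.
I_C = β·I_B = 120×0.0131 = 1.58 mA, and I_E = (β+1)I_B = 1.59 mA.
V_CE = V_CC − I_C·R_C − I_E·R_E = 21 − 1.58×3.9 − 1.59×1.2 = 13 V.
V_CE = 13 V > 0.2 V confirms active-region operation.

I_C ≈ 1.6 mA, V_CE ≈ 13 V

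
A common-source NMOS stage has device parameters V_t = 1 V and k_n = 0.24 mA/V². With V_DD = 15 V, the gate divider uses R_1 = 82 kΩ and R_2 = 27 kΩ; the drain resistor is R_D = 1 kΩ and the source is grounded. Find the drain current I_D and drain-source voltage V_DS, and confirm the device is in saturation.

I_D ≈ 0.88 mA, V_DS ≈ 14 V

V_G = V_DD·R_2/(R_1+R_2) = 15×27/109 = 3.72 V. With the source grounded, V_GS = V_G = 3.72 V.
Assume saturation: I_D = (k_n/2)(V_GS − V_t)² = (0.24/2)×(3.72 − 1)² = 0.12×2.72² = 0.885 mA.
V_DS = V_DD − I_D·R_D = 15 − 0.885×1 = 14.1 V.
Saturation requires V_DS ≥ V_GS − V_t = 2.72 V; 14.1 ≥ 2.72 ✓.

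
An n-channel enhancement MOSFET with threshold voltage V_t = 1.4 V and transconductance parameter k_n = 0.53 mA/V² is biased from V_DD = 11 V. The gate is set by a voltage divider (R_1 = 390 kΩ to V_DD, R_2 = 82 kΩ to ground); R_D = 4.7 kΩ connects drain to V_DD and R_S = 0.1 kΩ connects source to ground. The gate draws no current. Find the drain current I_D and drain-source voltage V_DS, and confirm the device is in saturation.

V_G = V_DD·R_2/(R_1+R_2) = 11×82/472 = 1.91 V.
Assume saturation: I_D = (k_n/2)(V_GS − V_t)² with V_GS = V_G − I_D·R_S = 1.91 − 0.1·I_D.
Substituting gives 0.00265·I_D² − 1.03·I_D + 0.0692 = 0, with roots I_D = 0.0674 or 388 mA.
The root I_D = 388 mA gives V_GS = -36.8 V ≤ V_t, so take I_D = 0.0674 mA.
Then V_GS = 1.9 V and V_DS = V_DD − I_D(R_D+R_S) = 11 − 0.0674×4.8 = 10.7 V.
Saturation requires V_DS ≥ V_GS − V_t = 0.504 V; 10.7 ≥ 0.504 ✓.

I_D ≈ 0.067 mA, V_DS ≈ 11 V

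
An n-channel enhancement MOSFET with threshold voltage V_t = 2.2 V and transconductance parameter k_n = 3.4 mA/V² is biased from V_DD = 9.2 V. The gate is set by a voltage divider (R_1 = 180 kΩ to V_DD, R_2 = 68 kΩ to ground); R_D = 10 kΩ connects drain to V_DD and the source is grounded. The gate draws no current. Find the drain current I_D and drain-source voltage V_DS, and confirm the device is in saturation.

I_D ≈ 0.18 mA, V_DS ≈ 7.4 V

V_G = V_DD·R_2/(R_1+R_2) = 9.2×68/248 = 2.52 V. With the source grounded, V_GS = V_G = 2.52 V.
Assume saturation: I_D = (k_n/2)(V_GS − V_t)² = (3.4/2)×(2.52 − 2.2)² = 1.7×0.323² = 0.177 mA.
V_DS = V_DD − I_D·R_D = 9.2 − 0.177×10 = 7.43 V.
Saturation requires V_DS ≥ V_GS − V_t = 0.323 V; 7.43 ≥ 0.323 ✓.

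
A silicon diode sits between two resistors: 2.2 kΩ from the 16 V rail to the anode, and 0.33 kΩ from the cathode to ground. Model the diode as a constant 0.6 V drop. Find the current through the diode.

I ≈ 6.1 mA

The two resistors are in series with the diode, so KVL gives 16 = I·2.2 + 0.6 + I·0.33.
I = (16 − 0.6) / (2.2 + 0.33) kΩ = 15.4 / 2.53 = 6.09 mA.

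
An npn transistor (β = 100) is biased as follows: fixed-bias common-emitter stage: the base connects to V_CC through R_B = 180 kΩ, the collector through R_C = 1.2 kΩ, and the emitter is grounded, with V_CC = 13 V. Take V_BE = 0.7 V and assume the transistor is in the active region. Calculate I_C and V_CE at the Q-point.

I_C ≈ 6.8 mA, V_CE ≈ 4.8 V

Base loop: V_CC = I_B·R_B + V_BE, so I_B = (13 − 0.7)/180 kΩ = 0.0683 mA.
In the active region I_C = β·I_B = 100 × 0.0683 = 6.83 mA.
Collector loop: V_CE = V_CC − I_C·R_C = 13 − 6.83×1.2 = 4.8 V.
Since V_CE = 4.8 V > V_CE(sat) ≈ 0.2 V, the transistor is in the active region as assumed.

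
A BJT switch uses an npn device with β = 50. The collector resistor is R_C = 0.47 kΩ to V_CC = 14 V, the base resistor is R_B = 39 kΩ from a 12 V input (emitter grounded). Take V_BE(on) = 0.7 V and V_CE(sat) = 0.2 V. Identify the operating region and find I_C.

Assume active. Base-emitter loop: I_B = (V_BB − V_BE)/R_B = (12 − 0.7)/39 = 0.29 mA.
I_C = β·I_B = 50×0.29 = 14.5 mA.
V_CE = V_CC − I_C·R_C = 14 − 14.5×0.47 = 7.19 V > V_CE(sat), so the active-region assumption holds.

active; I_C ≈ 14 mA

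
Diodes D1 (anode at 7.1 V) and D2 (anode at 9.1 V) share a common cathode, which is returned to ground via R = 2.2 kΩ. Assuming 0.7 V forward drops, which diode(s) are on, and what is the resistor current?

Only D2 conducts; I_R ≈ 3.8 mA

Assume both conduct. Then node N would need to be at both 7.1−0.7 = 6.4 V and 9.1−0.7 = 8.4 V, which is impossible.
Assume only D2 conducts: V_N = 9.1 − 0.7 = 8.4 V, so I_R = 8.4/2.2 = 3.82 mA.
Check D1: its anode-to-cathode voltage is 7.1 − 8.4 = -1.3 V < 0.7 V, so it is off. The assumption is consistent.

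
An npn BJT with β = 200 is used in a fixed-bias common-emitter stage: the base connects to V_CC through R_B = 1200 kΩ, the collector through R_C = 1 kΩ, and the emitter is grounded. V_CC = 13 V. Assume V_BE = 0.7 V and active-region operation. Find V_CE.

V_CE ≈ 11 V

Base loop: V_CC = I_B·R_B + V_BE, so I_B = (13 − 0.7)/1200 kΩ = 0.0103 mA.
In the active region I_C = β·I_B = 200 × 0.0103 = 2.05 mA.
Collector loop: V_CE = V_CC − I_C·R_C = 13 − 2.05×1 = 10.9 V.
Since V_CE = 10.9 V > V_CE(sat) ≈ 0.2 V, the transistor is in the active region as assumed.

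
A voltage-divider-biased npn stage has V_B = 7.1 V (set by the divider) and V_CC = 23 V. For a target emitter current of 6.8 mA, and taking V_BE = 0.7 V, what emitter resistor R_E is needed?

R_E ≈ 0.94 kΩ

V_E = V_B − V_BE = 7.1 − 0.7 = 6.4 V.
R_E = V_E / I_E = 6.4 / 6.8 = 0.941 kΩ.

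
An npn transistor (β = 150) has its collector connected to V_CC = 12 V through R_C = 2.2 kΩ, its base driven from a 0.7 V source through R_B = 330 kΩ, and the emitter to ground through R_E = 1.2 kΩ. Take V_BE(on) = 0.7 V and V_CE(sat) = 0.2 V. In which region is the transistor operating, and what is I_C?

cutoff; I_C ≈ 0

V_BB = 0.7 V ≤ V_BE(on) = 0.7 V, so the base-emitter junction is not forward biased.
The transistor is in cutoff: I_B = I_C = 0.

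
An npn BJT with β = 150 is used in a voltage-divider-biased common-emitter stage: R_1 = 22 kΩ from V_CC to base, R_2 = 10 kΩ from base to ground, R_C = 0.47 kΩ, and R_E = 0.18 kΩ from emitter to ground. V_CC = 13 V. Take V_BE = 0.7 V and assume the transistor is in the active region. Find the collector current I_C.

Thevenize the base divider: V_Th = V_CC·R_2/(R_1+R_2) = 13×10/32 = 4.06 V, R_Th = R_1‖R_2 = 6.88 kΩ.
Base-emitter loop: V_Th = I_B·R_Th + V_BE + (β+1)I_B·R_E, so I_B = (4.06 − 0.7) / (6.88 + 151×0.18) = 0.0987 mA.
I_C = β·I_B = 150×0.0987 = 14.8 mA, and I_E = (β+1)I_B = 14.9 mA.
V_CE = V_CC − I_C·R_C − I_E·R_E = 13 − 14.8×0.47 − 14.9×0.18 = 3.36 V.
V_CE = 3.36 V > 0.2 V confirms active-region operation.

I_C ≈ 15 mA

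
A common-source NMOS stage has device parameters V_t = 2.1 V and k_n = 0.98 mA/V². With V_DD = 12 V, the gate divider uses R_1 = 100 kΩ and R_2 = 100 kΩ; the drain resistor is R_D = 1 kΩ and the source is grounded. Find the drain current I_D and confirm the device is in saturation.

I_D ≈ 7.5 mA

V_G = V_DD·R_2/(R_1+R_2) = 12×100/200 = 6 V. With the source grounded, V_GS = V_G = 6 V.
Assume saturation: I_D = (k_n/2)(V_GS − V_t)² = (0.98/2)×(6 − 2.1)² = 0.49×3.9² = 7.45 mA.
V_DS = V_DD − I_D·R_D = 12 − 7.45×1 = 4.55 V.
Saturation requires V_DS ≥ V_GS − V_t = 3.9 V; 4.55 ≥ 3.9 ✓.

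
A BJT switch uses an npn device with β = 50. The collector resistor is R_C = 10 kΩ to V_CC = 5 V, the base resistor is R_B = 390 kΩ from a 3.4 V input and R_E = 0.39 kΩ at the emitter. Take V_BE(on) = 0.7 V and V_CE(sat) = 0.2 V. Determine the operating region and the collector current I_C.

Assume active. Base-emitter loop: I_B = (V_BB − V_BE)/(R_B + (β+1)R_E) = (3.4 − 0.7)/(390 + 51×0.39) = 0.00659 mA.
I_C = β·I_B = 50×0.00659 = 0.329 mA.
V_CE = V_CC − I_C·R_C − I_E·R_E = 5 − 0.329×10 − 0.336×0.39 = 1.58 V > V_CE(sat), so the active-region assumption holds.

active; I_C ≈ 0.33 mA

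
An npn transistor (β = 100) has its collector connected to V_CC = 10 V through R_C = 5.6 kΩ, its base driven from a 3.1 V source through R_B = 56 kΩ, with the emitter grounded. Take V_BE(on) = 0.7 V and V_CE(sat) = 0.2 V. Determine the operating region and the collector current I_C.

Assume active: I_B = (3.1 − 0.7)/56 = 0.0429 mA, giving I_C = β·I_B = 4.29 mA.
But then V_CE = 10 − 4.29×5.6 = -14 V < V_CE(sat) = 0.2 V — impossible in the active region.
So the transistor is saturated. With V_CE = 0.2 V, I_C = (V_CC − 0.2)/R_C = 9.8/5.6 = 1.75 mA.
Check: β·I_B = 4.29 mA > I_C = 1.75 mA, confirming saturation.

saturation; I_C ≈ 1.8 mA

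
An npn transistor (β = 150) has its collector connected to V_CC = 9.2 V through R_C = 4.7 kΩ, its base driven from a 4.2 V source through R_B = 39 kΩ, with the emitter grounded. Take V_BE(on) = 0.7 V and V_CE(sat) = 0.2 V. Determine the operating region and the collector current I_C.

Assume active: I_B = (4.2 − 0.7)/39 = 0.0897 mA, giving I_C = β·I_B = 13.5 mA.
But then V_CE = 9.2 − 13.5×4.7 = -54.1 V < V_CE(sat) = 0.2 V — impossible in the active region.
So the transistor is saturated. With V_CE = 0.2 V, I_C = (V_CC − 0.2)/R_C = 9/4.7 = 1.91 mA.
Check: β·I_B = 13.5 mA > I_C = 1.91 mA, confirming saturation.

saturation; I_C ≈ 1.9 mA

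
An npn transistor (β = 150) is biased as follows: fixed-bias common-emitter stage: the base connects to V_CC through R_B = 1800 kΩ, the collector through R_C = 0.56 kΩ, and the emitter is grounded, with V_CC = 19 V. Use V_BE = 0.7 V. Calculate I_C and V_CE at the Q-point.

I_C ≈ 1.5 mA, V_CE ≈ 18 V

Base loop: V_CC = I_B·R_B + V_BE, so I_B = (19 − 0.7)/1800 kΩ = 0.0102 mA.
In the active region I_C = β·I_B = 150 × 0.0102 = 1.53 mA.
Collector loop: V_CE = V_CC − I_C·R_C = 19 − 1.53×0.56 = 18.1 V.
Since V_CE = 18.1 V > V_CE(sat) ≈ 0.2 V, the transistor is in the active region as assumed.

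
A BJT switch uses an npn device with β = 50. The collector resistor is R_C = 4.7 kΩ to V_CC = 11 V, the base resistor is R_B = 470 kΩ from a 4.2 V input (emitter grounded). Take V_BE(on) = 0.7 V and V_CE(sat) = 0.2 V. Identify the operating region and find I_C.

active; I_C ≈ 0.37 mA

Assume active. Base-emitter loop: I_B = (V_BB − V_BE)/R_B = (4.2 − 0.7)/470 = 0.00745 mA.
I_C = β·I_B = 50×0.00745 = 0.372 mA.
V_CE = V_CC − I_C·R_C = 11 − 0.372×4.7 = 9.25 V > V_CE(sat), so the active-region assumption holds.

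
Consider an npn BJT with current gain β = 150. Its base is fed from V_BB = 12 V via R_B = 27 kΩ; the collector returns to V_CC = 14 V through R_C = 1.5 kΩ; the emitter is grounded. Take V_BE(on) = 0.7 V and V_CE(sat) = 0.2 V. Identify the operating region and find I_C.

saturation; I_C ≈ 9.2 mA

Assume active: I_B = (12 − 0.7)/27 = 0.419 mA, giving I_C = β·I_B = 62.8 mA.
But then V_CE = 14 − 62.8×1.5 = -80.2 V < V_CE(sat) = 0.2 V — impossible in the active region.
So the transistor is saturated. With V_CE = 0.2 V, I_C = (V_CC − 0.2)/R_C = 13.8/1.5 = 9.2 mA.
Check: β·I_B = 62.8 mA > I_C = 9.2 mA, confirming saturation.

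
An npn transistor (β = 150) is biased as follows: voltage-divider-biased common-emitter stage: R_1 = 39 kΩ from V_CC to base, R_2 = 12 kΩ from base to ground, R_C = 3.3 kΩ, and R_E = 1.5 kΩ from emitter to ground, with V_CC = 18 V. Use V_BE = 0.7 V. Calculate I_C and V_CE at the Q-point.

I_C ≈ 2.3 mA, V_CE ≈ 7.2 V

Thevenize the base divider: V_Th = V_CC·R_2/(R_1+R_2) = 18×12/51 = 4.24 V, R_Th = R_1‖R_2 = 9.18 kΩ.
Base-emitter loop: V_Th = I_B·R_Th + V_BE + (β+1)I_B·R_E, so I_B = (4.24 − 0.7) / (9.18 + 151×1.5) = 0.015 mA.
I_C = β·I_B = 150×0.015 = 2.25 mA, and I_E = (β+1)I_B = 2.27 mA.
V_CE = V_CC − I_C·R_C − I_E·R_E = 18 − 2.25×3.3 − 2.27×1.5 = 7.18 V.
V_CE = 7.18 V > 0.2 V confirms active-region operation.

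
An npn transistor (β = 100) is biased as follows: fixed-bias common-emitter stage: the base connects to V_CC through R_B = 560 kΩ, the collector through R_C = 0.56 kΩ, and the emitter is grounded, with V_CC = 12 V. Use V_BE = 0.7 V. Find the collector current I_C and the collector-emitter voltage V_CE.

I_C ≈ 2 mA, V_CE ≈ 11 V

Base loop: V_CC = I_B·R_B + V_BE, so I_B = (12 − 0.7)/560 kΩ = 0.0202 mA.
In the active region I_C = β·I_B = 100 × 0.0202 = 2.02 mA.
Collector loop: V_CE = V_CC − I_C·R_C = 12 − 2.02×0.56 = 10.9 V.
Since V_CE = 10.9 V > V_CE(sat) ≈ 0.2 V, the transistor is in the active region as assumed.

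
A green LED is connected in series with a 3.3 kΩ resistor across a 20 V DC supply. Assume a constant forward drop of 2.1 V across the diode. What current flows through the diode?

I ≈ 5.4 mA

KVL around the loop: 20 = V_D + I·R = 2.1 + I × 3.3 kΩ.
So I = (20 − 2.1) / 3.3 kΩ = 17.9 / 3.3 = 5.42 mA.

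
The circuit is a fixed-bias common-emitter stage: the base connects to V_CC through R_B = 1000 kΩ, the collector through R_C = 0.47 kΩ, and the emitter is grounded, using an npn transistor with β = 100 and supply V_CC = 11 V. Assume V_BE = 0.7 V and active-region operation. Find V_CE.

V_CE ≈ 11 V

Base loop: V_CC = I_B·R_B + V_BE, so I_B = (11 − 0.7)/1000 kΩ = 0.0103 mA.
In the active region I_C = β·I_B = 100 × 0.0103 = 1.03 mA.
Collector loop: V_CE = V_CC − I_C·R_C = 11 − 1.03×0.47 = 10.5 V.
Since V_CE = 10.5 V > V_CE(sat) ≈ 0.2 V, the transistor is in the active region as assumed.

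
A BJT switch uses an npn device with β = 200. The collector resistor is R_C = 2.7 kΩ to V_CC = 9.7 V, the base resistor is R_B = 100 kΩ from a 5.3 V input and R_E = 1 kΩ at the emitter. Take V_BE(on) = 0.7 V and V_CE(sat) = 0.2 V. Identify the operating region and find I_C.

saturation; I_C ≈ 2.6 mA

Assume active: I_B = (5.3 − 0.7)/(100 + 201×1) = 0.0153 mA, I_C = β·I_B = 3.06 mA.
Then V_CE = 9.7 − 3.06×2.7 − 3.07×1 = -1.62 V < 0.2 V — the active assumption fails.
Re-solve with V_CE = 0.2 V. KCL at the emitter: V_E/R_E = (V_BB−0.7−V_E)/R_B + (V_CC−0.2−V_E)/R_C, giving V_E = 2.58 V.
I_C = (V_CC − 0.2 − V_E)/R_C = (9.5 − 2.58)/2.7 = 2.56 mA.
Check: I_B = (4.6 − 2.58)/100 = 0.0202 mA, and β·I_B = 4.04 mA > I_C, confirming saturation.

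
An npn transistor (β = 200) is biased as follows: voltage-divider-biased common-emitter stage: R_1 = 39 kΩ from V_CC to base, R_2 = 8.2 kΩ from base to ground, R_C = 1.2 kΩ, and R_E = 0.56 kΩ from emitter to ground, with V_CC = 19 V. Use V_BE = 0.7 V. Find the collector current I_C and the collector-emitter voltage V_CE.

Thevenize the base divider: V_Th = V_CC·R_2/(R_1+R_2) = 19×8.2/47.2 = 3.3 V, R_Th = R_1‖R_2 = 6.78 kΩ.
Base-emitter loop: V_Th = I_B·R_Th + V_BE + (β+1)I_B·R_E, so I_B = (3.3 − 0.7) / (6.78 + 201×0.56) = 0.0218 mA.
I_C = β·I_B = 200×0.0218 = 4.36 mA, and I_E = (β+1)I_B = 4.38 mA.
V_CE = V_CC − I_C·R_C − I_E·R_E = 19 − 4.36×1.2 − 4.38×0.56 = 11.3 V.
V_CE = 11.3 V > 0.2 V confirms active-region operation.

I_C ≈ 4.4 mA, V_CE ≈ 11 V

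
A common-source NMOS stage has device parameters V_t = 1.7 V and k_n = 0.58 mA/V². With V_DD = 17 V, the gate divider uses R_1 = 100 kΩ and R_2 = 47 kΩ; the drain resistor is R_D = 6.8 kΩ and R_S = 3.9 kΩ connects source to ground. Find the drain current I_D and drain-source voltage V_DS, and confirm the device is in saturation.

V_G = V_DD·R_2/(R_1+R_2) = 17×47/147 = 5.44 V.
Assume saturation: I_D = (k_n/2)(V_GS − V_t)² with V_GS = V_G − I_D·R_S = 5.44 − 3.9·I_D.
Substituting gives 4.41·I_D² − 9.45·I_D + 4.05 = 0, with roots I_D = 0.592 or 1.55 mA.
The root I_D = 1.55 mA gives V_GS = -0.612 V ≤ V_t, so take I_D = 0.592 mA.
Then V_GS = 3.13 V and V_DS = V_DD − I_D(R_D+R_S) = 17 − 0.592×10.7 = 10.7 V.
Saturation requires V_DS ≥ V_GS − V_t = 1.43 V; 10.7 ≥ 1.43 ✓.

I_D ≈ 0.59 mA, V_DS ≈ 11 V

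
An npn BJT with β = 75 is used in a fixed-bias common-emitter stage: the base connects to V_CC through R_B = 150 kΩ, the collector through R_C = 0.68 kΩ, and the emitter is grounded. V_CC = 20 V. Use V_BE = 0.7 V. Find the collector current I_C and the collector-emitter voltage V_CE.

I_C ≈ 9.7 mA, V_CE ≈ 13 V

Base loop: V_CC = I_B·R_B + V_BE, so I_B = (20 − 0.7)/150 kΩ = 0.129 mA.
In the active region I_C = β·I_B = 75 × 0.129 = 9.65 mA.
Collector loop: V_CE = V_CC − I_C·R_C = 20 − 9.65×0.68 = 13.4 V.
Since V_CE = 13.4 V > V_CE(sat) ≈ 0.2 V, the transistor is in the active region as assumed.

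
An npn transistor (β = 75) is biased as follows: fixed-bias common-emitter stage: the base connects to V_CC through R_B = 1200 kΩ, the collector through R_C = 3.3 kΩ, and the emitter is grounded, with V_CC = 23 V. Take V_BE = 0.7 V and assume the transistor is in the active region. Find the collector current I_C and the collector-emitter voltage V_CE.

I_C ≈ 1.4 mA, V_CE ≈ 18 V

Base loop: V_CC = I_B·R_B + V_BE, so I_B = (23 − 0.7)/1200 kΩ = 0.0186 mA.
In the active region I_C = β·I_B = 75 × 0.0186 = 1.39 mA.
Collector loop: V_CE = V_CC − I_C·R_C = 23 − 1.39×3.3 = 18.4 V.
Since V_CE = 18.4 V > V_CE(sat) ≈ 0.2 V, the transistor is in the active region as assumed.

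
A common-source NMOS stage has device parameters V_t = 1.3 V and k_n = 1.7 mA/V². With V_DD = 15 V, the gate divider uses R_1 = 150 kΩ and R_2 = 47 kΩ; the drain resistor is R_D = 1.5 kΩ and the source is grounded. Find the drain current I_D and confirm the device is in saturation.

I_D ≈ 4.4 mA

V_G = V_DD·R_2/(R_1+R_2) = 15×47/197 = 3.58 V. With the source grounded, V_GS = V_G = 3.58 V.
Assume saturation: I_D = (k_n/2)(V_GS − V_t)² = (1.7/2)×(3.58 − 1.3)² = 0.85×2.28² = 4.41 mA.
V_DS = V_DD − I_D·R_D = 15 − 4.41×1.5 = 8.38 V.
Saturation requires V_DS ≥ V_GS − V_t = 2.28 V; 8.38 ≥ 2.28 ✓.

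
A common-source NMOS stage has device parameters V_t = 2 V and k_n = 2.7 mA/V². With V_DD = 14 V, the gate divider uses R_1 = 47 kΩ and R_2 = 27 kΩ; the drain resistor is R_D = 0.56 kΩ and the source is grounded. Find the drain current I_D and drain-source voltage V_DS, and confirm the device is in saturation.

V_G = V_DD·R_2/(R_1+R_2) = 14×27/74 = 5.11 V. With the source grounded, V_GS = V_G = 5.11 V.
Assume saturation: I_D = (k_n/2)(V_GS − V_t)² = (2.7/2)×(5.11 − 2)² = 1.35×3.11² = 13 mA.
V_DS = V_DD − I_D·R_D = 14 − 13×0.56 = 6.7 V.
Saturation requires V_DS ≥ V_GS − V_t = 3.11 V; 6.7 ≥ 3.11 ✓.

I_D ≈ 13 mA, V_DS ≈ 6.7 V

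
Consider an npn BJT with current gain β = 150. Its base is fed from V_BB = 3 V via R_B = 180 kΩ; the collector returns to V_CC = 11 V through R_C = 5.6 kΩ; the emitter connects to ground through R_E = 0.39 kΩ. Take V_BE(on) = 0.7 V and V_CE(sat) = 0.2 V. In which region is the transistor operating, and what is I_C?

Assume active. Base-emitter loop: I_B = (V_BB − V_BE)/(R_B + (β+1)R_E) = (3 − 0.7)/(180 + 151×0.39) = 0.00963 mA.
I_C = β·I_B = 150×0.00963 = 1.44 mA.
V_CE = V_CC − I_C·R_C − I_E·R_E = 11 − 1.44×5.6 − 1.45×0.39 = 2.35 V > V_CE(sat), so the active-region assumption holds.

active; I_C ≈ 1.4 mA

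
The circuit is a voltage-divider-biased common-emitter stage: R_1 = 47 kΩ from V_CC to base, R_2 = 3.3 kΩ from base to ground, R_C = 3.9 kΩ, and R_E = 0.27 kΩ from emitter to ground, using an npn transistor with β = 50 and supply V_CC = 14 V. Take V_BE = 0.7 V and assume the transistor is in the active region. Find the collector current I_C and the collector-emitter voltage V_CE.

I_C ≈ 0.65 mA, V_CE ≈ 11 V

Thevenize the base divider: V_Th = V_CC·R_2/(R_1+R_2) = 14×3.3/50.3 = 0.918 V, R_Th = R_1‖R_2 = 3.08 kΩ.
Base-emitter loop: V_Th = I_B·R_Th + V_BE + (β+1)I_B·R_E, so I_B = (0.918 − 0.7) / (3.08 + 51×0.27) = 0.013 mA.
I_C = β·I_B = 50×0.013 = 0.648 mA, and I_E = (β+1)I_B = 0.661 mA.
V_CE = V_CC − I_C·R_C − I_E·R_E = 14 − 0.648×3.9 − 0.661×0.27 = 11.3 V.
V_CE = 11.3 V > 0.2 V confirms active-region operation.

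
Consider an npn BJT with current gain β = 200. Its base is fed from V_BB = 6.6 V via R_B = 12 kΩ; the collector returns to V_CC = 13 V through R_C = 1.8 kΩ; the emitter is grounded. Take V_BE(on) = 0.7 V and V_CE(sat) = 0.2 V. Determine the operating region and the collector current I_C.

Assume active: I_B = (6.6 − 0.7)/12 = 0.492 mA, giving I_C = β·I_B = 98.3 mA.
But then V_CE = 13 − 98.3×1.8 = -164 V < V_CE(sat) = 0.2 V — impossible in the active region.
So the transistor is saturated. With V_CE = 0.2 V, I_C = (V_CC − 0.2)/R_C = 12.8/1.8 = 7.11 mA.
Check: β·I_B = 98.3 mA > I_C = 7.11 mA, confirming saturation.

saturation; I_C ≈ 7.1 mA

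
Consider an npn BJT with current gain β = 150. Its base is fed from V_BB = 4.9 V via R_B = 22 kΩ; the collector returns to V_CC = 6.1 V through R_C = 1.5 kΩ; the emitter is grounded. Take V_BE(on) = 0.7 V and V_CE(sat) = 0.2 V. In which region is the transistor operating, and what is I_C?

saturation; I_C ≈ 3.9 mA

Assume active: I_B = (4.9 − 0.7)/22 = 0.191 mA, giving I_C = β·I_B = 28.6 mA.
But then V_CE = 6.1 − 28.6×1.5 = -36.9 V < V_CE(sat) = 0.2 V — impossible in the active region.
So the transistor is saturated. With V_CE = 0.2 V, I_C = (V_CC − 0.2)/R_C = 5.9/1.5 = 3.93 mA.
Check: β·I_B = 28.6 mA > I_C = 3.93 mA, confirming saturation.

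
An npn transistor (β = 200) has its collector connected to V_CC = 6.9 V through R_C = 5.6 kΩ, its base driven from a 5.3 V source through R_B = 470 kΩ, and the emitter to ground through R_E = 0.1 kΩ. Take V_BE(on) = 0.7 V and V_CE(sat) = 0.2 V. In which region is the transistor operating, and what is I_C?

Assume active: I_B = (5.3 − 0.7)/(470 + 201×0.1) = 0.00939 mA, I_C = β·I_B = 1.88 mA.
Then V_CE = 6.9 − 1.88×5.6 − 1.89×0.1 = -3.8 V < 0.2 V — the active assumption fails.
Re-solve with V_CE = 0.2 V. KCL at the emitter: V_E/R_E = (V_BB−0.7−V_E)/R_B + (V_CC−0.2−V_E)/R_C, giving V_E = 0.118 V.
I_C = (V_CC − 0.2 − V_E)/R_C = (6.7 − 0.118)/5.6 = 1.18 mA.
Check: I_B = (4.6 − 0.118)/470 = 0.00954 mA, and β·I_B = 1.91 mA > I_C, confirming saturation.

saturation; I_C ≈ 1.2 mA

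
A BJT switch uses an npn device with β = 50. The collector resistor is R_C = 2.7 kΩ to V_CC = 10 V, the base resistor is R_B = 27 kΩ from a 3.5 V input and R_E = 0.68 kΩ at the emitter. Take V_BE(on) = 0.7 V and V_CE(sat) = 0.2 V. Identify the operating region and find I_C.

Assume active. Base-emitter loop: I_B = (V_BB − V_BE)/(R_B + (β+1)R_E) = (3.5 − 0.7)/(27 + 51×0.68) = 0.0454 mA.
I_C = β·I_B = 50×0.0454 = 2.27 mA.
V_CE = V_CC − I_C·R_C − I_E·R_E = 10 − 2.27×2.7 − 2.32×0.68 = 2.3 V > V_CE(sat), so the active-region assumption holds.

active; I_C ≈ 2.3 mA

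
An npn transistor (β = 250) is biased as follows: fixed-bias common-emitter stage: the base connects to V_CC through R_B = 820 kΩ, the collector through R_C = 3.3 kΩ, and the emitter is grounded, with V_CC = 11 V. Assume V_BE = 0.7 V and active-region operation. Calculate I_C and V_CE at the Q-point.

I_C ≈ 3.1 mA, V_CE ≈ 0.64 V

Base loop: V_CC = I_B·R_B + V_BE, so I_B = (11 − 0.7)/820 kΩ = 0.0126 mA.
In the active region I_C = β·I_B = 250 × 0.0126 = 3.14 mA.
Collector loop: V_CE = V_CC − I_C·R_C = 11 − 3.14×3.3 = 0.637 V.
Since V_CE = 0.637 V > V_CE(sat) ≈ 0.2 V, the transistor is in the active region as assumed.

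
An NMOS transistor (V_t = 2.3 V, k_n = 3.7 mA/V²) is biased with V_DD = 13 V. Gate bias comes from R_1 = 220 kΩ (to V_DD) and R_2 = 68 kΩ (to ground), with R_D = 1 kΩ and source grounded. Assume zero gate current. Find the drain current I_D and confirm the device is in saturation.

I_D ≈ 1.1 mA

V_G = V_DD·R_2/(R_1+R_2) = 13×68/288 = 3.07 V. With the source grounded, V_GS = V_G = 3.07 V.
Assume saturation: I_D = (k_n/2)(V_GS − V_t)² = (3.7/2)×(3.07 − 2.3)² = 1.85×0.769² = 1.1 mA.
V_DS = V_DD − I_D·R_D = 13 − 1.1×1 = 11.9 V.
Saturation requires V_DS ≥ V_GS − V_t = 0.769 V; 11.9 ≥ 0.769 ✓.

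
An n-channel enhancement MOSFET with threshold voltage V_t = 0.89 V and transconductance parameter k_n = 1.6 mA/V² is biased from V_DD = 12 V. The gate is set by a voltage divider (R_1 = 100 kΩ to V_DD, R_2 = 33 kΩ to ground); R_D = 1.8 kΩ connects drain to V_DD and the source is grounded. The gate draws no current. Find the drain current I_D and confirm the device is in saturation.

I_D ≈ 3.5 mA

V_G = V_DD·R_2/(R_1+R_2) = 12×33/133 = 2.98 V. With the source grounded, V_GS = V_G = 2.98 V.
Assume saturation: I_D = (k_n/2)(V_GS − V_t)² = (1.6/2)×(2.98 − 0.89)² = 0.8×2.09² = 3.49 mA.
V_DS = V_DD − I_D·R_D = 12 − 3.49×1.8 = 5.73 V.
Saturation requires V_DS ≥ V_GS − V_t = 2.09 V; 5.73 ≥ 2.09 ✓.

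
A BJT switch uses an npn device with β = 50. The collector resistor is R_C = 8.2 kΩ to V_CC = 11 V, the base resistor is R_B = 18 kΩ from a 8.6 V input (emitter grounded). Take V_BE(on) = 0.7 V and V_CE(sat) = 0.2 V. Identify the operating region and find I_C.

Assume active: I_B = (8.6 − 0.7)/18 = 0.439 mA, giving I_C = β·I_B = 21.9 mA.
But then V_CE = 11 − 21.9×8.2 = -169 V < V_CE(sat) = 0.2 V — impossible in the active region.
So the transistor is saturated. With V_CE = 0.2 V, I_C = (V_CC − 0.2)/R_C = 10.8/8.2 = 1.32 mA.
Check: β·I_B = 21.9 mA > I_C = 1.32 mA, confirming saturation.

saturation; I_C ≈ 1.3 mA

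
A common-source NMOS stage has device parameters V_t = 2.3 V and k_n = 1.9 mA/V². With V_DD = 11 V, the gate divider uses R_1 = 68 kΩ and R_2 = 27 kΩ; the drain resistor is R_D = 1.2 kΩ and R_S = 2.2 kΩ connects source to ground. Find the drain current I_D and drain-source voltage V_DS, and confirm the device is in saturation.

I_D ≈ 0.18 mA, V_DS ≈ 10 V

V_G = V_DD·R_2/(R_1+R_2) = 11×27/95 = 3.13 V.
Assume saturation: I_D = (k_n/2)(V_GS − V_t)² with V_GS = V_G − I_D·R_S = 3.13 − 2.2·I_D.
Substituting gives 4.6·I_D² − 4.45·I_D + 0.649 = 0, with roots I_D = 0.179 or 0.79 mA.
The root I_D = 0.79 mA gives V_GS = 1.39 V ≤ V_t, so take I_D = 0.179 mA.
Then V_GS = 2.73 V and V_DS = V_DD − I_D(R_D+R_S) = 11 − 0.179×3.4 = 10.4 V.
Saturation requires V_DS ≥ V_GS − V_t = 0.434 V; 10.4 ≥ 0.434 ✓.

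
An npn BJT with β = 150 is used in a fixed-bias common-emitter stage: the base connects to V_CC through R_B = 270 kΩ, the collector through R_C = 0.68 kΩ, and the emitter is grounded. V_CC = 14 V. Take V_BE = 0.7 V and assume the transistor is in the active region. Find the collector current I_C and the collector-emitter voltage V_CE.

I_C ≈ 7.4 mA, V_CE ≈ 9 V

Base loop: V_CC = I_B·R_B + V_BE, so I_B = (14 − 0.7)/270 kΩ = 0.0493 mA.
In the active region I_C = β·I_B = 150 × 0.0493 = 7.39 mA.
Collector loop: V_CE = V_CC − I_C·R_C = 14 − 7.39×0.68 = 8.98 V.
Since V_CE = 8.98 V > V_CE(sat) ≈ 0.2 V, the transistor is in the active region as assumed.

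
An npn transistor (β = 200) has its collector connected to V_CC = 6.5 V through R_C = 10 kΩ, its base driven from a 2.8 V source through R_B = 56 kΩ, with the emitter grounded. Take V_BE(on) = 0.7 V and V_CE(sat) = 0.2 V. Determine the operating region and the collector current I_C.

saturation; I_C ≈ 0.63 mA

Assume active: I_B = (2.8 − 0.7)/56 = 0.0375 mA, giving I_C = β·I_B = 7.5 mA.
But then V_CE = 6.5 − 7.5×10 = -68.5 V < V_CE(sat) = 0.2 V — impossible in the active region.
So the transistor is saturated. With V_CE = 0.2 V, I_C = (V_CC − 0.2)/R_C = 6.3/10 = 0.63 mA.
Check: β·I_B = 7.5 mA > I_C = 0.63 mA, confirming saturation.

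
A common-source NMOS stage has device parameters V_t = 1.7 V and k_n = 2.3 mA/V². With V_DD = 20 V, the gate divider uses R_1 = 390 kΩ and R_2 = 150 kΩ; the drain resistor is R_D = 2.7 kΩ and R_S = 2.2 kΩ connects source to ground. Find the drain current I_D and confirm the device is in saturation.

I_D ≈ 1.3 mA

V_G = V_DD·R_2/(R_1+R_2) = 20×150/540 = 5.56 V.
Assume saturation: I_D = (k_n/2)(V_GS − V_t)² with V_GS = V_G − I_D·R_S = 5.56 − 2.2·I_D.
Substituting gives 5.57·I_D² − 20.5·I_D + 17.1 = 0, with roots I_D = 1.27 or 2.41 mA.
The root I_D = 2.41 mA gives V_GS = 0.252 V ≤ V_t, so take I_D = 1.27 mA.
Then V_GS = 2.75 V and V_DS = V_DD − I_D(R_D+R_S) = 20 − 1.27×4.9 = 13.8 V.
Saturation requires V_DS ≥ V_GS − V_t = 1.05 V; 13.8 ≥ 1.05 ✓.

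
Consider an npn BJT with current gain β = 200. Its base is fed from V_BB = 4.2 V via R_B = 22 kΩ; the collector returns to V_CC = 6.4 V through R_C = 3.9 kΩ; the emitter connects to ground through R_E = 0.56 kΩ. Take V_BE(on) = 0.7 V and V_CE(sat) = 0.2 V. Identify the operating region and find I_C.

Assume active: I_B = (4.2 − 0.7)/(22 + 201×0.56) = 0.026 mA, I_C = β·I_B = 5.2 mA.
Then V_CE = 6.4 − 5.2×3.9 − 5.23×0.56 = -16.8 V < 0.2 V — the active assumption fails.
Re-solve with V_CE = 0.2 V. KCL at the emitter: V_E/R_E = (V_BB−0.7−V_E)/R_B + (V_CC−0.2−V_E)/R_C, giving V_E = 0.838 V.
I_C = (V_CC − 0.2 − V_E)/R_C = (6.2 − 0.838)/3.9 = 1.37 mA.
Check: I_B = (3.5 − 0.838)/22 = 0.121 mA, and β·I_B = 24.2 mA > I_C, confirming saturation.

saturation; I_C ≈ 1.4 mA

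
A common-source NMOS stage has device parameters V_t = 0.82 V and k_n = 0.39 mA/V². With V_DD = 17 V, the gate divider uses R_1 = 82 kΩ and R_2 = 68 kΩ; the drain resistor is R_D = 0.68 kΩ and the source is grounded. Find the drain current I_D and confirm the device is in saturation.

V_G = V_DD·R_2/(R_1+R_2) = 17×68/150 = 7.71 V. With the source grounded, V_GS = V_G = 7.71 V.
Assume saturation: I_D = (k_n/2)(V_GS − V_t)² = (0.39/2)×(7.71 − 0.82)² = 0.195×6.89² = 9.25 mA.
V_DS = V_DD − I_D·R_D = 17 − 9.25×0.68 = 10.7 V.
Saturation requires V_DS ≥ V_GS − V_t = 6.89 V; 10.7 ≥ 6.89 ✓.

I_D ≈ 9.2 mA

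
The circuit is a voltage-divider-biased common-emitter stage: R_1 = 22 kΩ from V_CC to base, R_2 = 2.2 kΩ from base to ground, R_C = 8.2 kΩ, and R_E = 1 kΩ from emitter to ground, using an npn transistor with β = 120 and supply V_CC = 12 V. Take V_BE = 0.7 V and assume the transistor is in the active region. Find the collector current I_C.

Thevenize the base divider: V_Th = V_CC·R_2/(R_1+R_2) = 12×2.2/24.2 = 1.09 V, R_Th = R_1‖R_2 = 2 kΩ.
Base-emitter loop: V_Th = I_B·R_Th + V_BE + (β+1)I_B·R_E, so I_B = (1.09 − 0.7) / (2 + 121×1) = 0.00318 mA.
I_C = β·I_B = 120×0.00318 = 0.381 mA, and I_E = (β+1)I_B = 0.385 mA.
V_CE = V_CC − I_C·R_C − I_E·R_E = 12 − 0.381×8.2 − 0.385×1 = 8.49 V.
V_CE = 8.49 V > 0.2 V confirms active-region operation.

I_C ≈ 0.38 mA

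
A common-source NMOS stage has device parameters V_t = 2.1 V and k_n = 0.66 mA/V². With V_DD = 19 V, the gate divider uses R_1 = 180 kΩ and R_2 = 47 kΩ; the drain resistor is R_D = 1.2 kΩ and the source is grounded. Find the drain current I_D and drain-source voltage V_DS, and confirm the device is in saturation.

V_G = V_DD·R_2/(R_1+R_2) = 19×47/227 = 3.93 V. With the source grounded, V_GS = V_G = 3.93 V.
Assume saturation: I_D = (k_n/2)(V_GS − V_t)² = (0.66/2)×(3.93 − 2.1)² = 0.33×1.83² = 1.11 mA.
V_DS = V_DD − I_D·R_D = 19 − 1.11×1.2 = 17.7 V.
Saturation requires V_DS ≥ V_GS − V_t = 1.83 V; 17.7 ≥ 1.83 ✓.

I_D ≈ 1.1 mA, V_DS ≈ 18 V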